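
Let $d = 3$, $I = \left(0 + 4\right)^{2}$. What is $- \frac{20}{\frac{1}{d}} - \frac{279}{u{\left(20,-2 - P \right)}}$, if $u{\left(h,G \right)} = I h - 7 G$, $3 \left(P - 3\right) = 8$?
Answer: $- \frac{68097}{1121} \approx -60.747$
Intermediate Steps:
$P = \frac{17}{3}$ ($P = 3 + \frac{1}{3} \cdot 8 = 3 + \frac{8}{3} = \frac{17}{3} \approx 5.6667$)
$I = 16$ ($I = 4^{2} = 16$)
$u{\left(h,G \right)} = - 7 G + 16 h$ ($u{\left(h,G \right)} = 16 h - 7 G = - 7 G + 16 h$)
$- \frac{20}{\frac{1}{d}} - \frac{279}{u{\left(20,-2 - P \right)}} = - \frac{20}{\frac{1}{3}} - \frac{279}{- 7 \left(-2 - \frac{17}{3}\right) + 16 \cdot 20} = - 20 \frac{1}{\frac{1}{3}} - \frac{279}{- 7 \left(-2 - \frac{17}{3}\right) + 320} = \left(-20\right) 3 - \frac{279}{\left(-7\right) \left(- \frac{23}{3}\right) + 320} = -60 - \frac{279}{\frac{161}{3} + 320} = -60 - \frac{279}{\frac{1121}{3}} = -60 - \frac{837}{1121} = - \frac{68097}{1121}$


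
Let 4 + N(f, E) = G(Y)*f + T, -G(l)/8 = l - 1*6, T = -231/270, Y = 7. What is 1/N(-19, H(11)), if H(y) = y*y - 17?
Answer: 90/13243 ≈ 0.0067960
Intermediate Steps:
T = -77/90 (T = -231*1/270 = -77/90 ≈ -0.85556)
G(l) = 48 - 8*l (G(l) = -8*(l - 1*6) = -8*(l - 6) = -8*(-6 + l) = 48 - 8*l)
H(y) = -17 + y² (H(y) = y² - 17 = -17 + y²)
N(f, E) = -437/90 - 8*f (N(f, E) = -4 + ((48 - 8*7)*f - 77/90) = -4 + ((48 - 56)*f - 77/90) = -4 + (-8*f - 77/90) = -4 + (-77/90 - 8*f) = -437/90 - 8*f)
1/N(-19, H(11)) = 1/(-437/90 - 8*(-19)) = 1/(-437/90 + 152) = 1/(13243/90) = 90/13243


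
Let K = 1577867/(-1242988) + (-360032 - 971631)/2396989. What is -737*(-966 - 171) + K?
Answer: 2496663336248187401/2979428563132 ≈ 8.3797e+5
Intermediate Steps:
K = -5437370971507/2979428563132 (K = 1577867*(-1/1242988) - 1331663*1/2396989 = -1577867/1242988 - 1331663/2396989 = -5437370971507/2979428563132 ≈ -1.8250)
-737*(-966 - 171) + K = -737*(-966 - 171) - 5437370971507/2979428563132 = -737*(-1137) - 5437370971507/2979428563132 = 837969 - 5437370971507/2979428563132 = 2496663336248187401/2979428563132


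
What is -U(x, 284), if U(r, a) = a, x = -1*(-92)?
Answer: -284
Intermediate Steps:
x = 92
-U(x, 284) = -1*284 = -284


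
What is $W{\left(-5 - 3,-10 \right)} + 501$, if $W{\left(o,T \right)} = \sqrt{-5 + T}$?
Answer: $501 + i \sqrt{15} \approx 501.0 + 3.873 i$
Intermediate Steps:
$W{\left(-5 - 3,-10 \right)} + 501 = \sqrt{-5 - 10} + 501 = \sqrt{-15} + 501 = i \sqrt{15} + 501 = 501 + i \sqrt{15}$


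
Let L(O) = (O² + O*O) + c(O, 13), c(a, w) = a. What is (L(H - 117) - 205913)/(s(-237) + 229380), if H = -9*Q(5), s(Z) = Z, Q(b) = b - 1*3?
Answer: -169598/229143 ≈ -0.74014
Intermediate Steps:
Q(b) = -3 + b (Q(b) = b - 3 = -3 + b)
H = -18 (H = -9*(-3 + 5) = -9*2 = -18)
L(O) = O + 2*O² (L(O) = (O² + O*O) + O = (O² + O²) + O = 2*O² + O = O + 2*O²)
(L(H - 117) - 205913)/(s(-237) + 229380) = ((-18 - 117)*(1 + 2*(-18 - 117)) - 205913)/(-237 + 229380) = (-135*(1 + 2*(-135)) - 205913)/229143 = (-135*(1 - 270) - 205913)*(1/229143) = (-135*(-269) - 205913)*(1/229143) = (36315 - 205913)*(1/229143) = -169598*1/229143 = -169598/229143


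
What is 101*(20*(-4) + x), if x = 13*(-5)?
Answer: -14645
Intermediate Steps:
x = -65
101*(20*(-4) + x) = 101*(20*(-4) - 65) = 101*(-80 - 65) = 101*(-145) = -14645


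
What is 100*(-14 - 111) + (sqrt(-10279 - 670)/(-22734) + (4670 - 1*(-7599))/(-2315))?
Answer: -28949769/2315 - I*sqrt(10949)/22734 ≈ -12505.0 - 0.0046027*I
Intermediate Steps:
100*(-14 - 111) + (sqrt(-10279 - 670)/(-22734) + (4670 - 1*(-7599))/(-2315)) = 100*(-125) + (sqrt(-10949)*(-1/22734) + (4670 + 7599)*(-1/2315)) = -12500 + ((I*sqrt(10949))*(-1/22734) + 12269*(-1/2315)) = -12500 + (-I*sqrt(10949)/22734 - 12269/2315) = -12500 + (-12269/2315 - I*sqrt(10949)/22734) = -28949769/2315 - I*sqrt(10949)/22734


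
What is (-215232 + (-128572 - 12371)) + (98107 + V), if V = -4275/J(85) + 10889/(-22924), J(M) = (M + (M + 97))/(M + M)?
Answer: -532073932169/2040236 ≈ -2.6079e+5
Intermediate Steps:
J(M) = (97 + 2*M)/(2*M) (J(M) = (M + (97 + M))/((2*M)) = (97 + 2*M)*(1/(2*M)) = (97 + 2*M)/(2*M))
V = -5554308121/2040236 (V = -4275*85/(97/2 + 85) + 10889/(-22924) = -4275/((1/85)*(267/2)) + 10889*(-1/22924) = -4275/267/170 - 10889/22924 = -4275*170/267 - 10889/22924 = -242250/89 - 10889/22924 = -5554308121/2040236 ≈ -2722.4)
(-215232 + (-128572 - 12371)) + (98107 + V) = (-215232 + (-128572 - 12371)) + (98107 - 5554308121/2040236) = (-215232 - 140943) + 194607125131/2040236 = -356175 + 194607125131/2040236 = -532073932169/2040236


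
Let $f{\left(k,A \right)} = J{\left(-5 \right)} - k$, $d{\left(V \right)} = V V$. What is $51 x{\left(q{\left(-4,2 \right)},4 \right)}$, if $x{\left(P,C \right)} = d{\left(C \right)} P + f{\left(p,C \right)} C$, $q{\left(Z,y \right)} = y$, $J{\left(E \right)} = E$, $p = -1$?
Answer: $816$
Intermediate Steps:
$d{\left(V \right)} = V^{2}$
$f{\left(k,A \right)} = -5 - k$
$x{\left(P,C \right)} = - 4 C + P C^{2}$ ($x{\left(P,C \right)} = C^{2} P + \left(-5 - -1\right) C = P C^{2} + \left(-5 + 1\right) C = P C^{2} - 4 C = - 4 C + P C^{2}$)
$51 x{\left(q{\left(-4,2 \right)},4 \right)} = 51 \cdot 4 \left(-4 + 4 \cdot 2\right) = 51 \cdot 4 \left(-4 + 8\right) = 51 \cdot 4 \cdot 4 = 51 \cdot 16 = 816$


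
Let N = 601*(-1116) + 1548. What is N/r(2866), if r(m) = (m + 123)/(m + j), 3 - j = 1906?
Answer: -644408784/2989 ≈ -2.1559e+5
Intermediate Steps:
j = -1903 (j = 3 - 1*1906 = 3 - 1906 = -1903)
N = -669168 (N = -670716 + 1548 = -669168)
r(m) = (123 + m)/(-1903 + m) (r(m) = (m + 123)/(m - 1903) = (123 + m)/(-1903 + m))
N/r(2866) = -669168*(-1903 + 2866)/(123 + 2866) = -669168/(2989/963) = -669168/((1/963)*2989) = -669168/2989/963 = -669168*963/2989 = -644408784/2989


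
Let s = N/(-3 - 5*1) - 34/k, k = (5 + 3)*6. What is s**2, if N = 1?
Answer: 25/36 ≈ 0.69444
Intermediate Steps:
k = 48 (k = 8*6 = 48)
s = -5/6 (s = 1/(-3 - 5*1) - 34/48 = 1/(-3 - 5) - 34*1/48 = 1/(-8) - 17/24 = 1*(-1/8) - 17/24 = -1/8 - 17/24 = -5/6 ≈ -0.83333)
s**2 = (-5/6)**2 = 25/36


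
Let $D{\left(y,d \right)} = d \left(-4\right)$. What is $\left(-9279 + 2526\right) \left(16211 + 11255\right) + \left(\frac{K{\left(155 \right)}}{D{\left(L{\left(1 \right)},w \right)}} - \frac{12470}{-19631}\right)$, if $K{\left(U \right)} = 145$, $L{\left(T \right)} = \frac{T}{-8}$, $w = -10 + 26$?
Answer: $- \frac{233031465449247}{1256384} \approx -1.8548 \cdot 10^{8}$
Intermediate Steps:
$w = 16$
$L{\left(T \right)} = - \frac{T}{8}$ ($L{\left(T \right)} = T \left(- \frac{1}{8}\right) = - \frac{T}{8}$)
$D{\left(y,d \right)} = - 4 d$
$\left(-9279 + 2526\right) \left(16211 + 11255\right) + \left(\frac{K{\left(155 \right)}}{D{\left(L{\left(1 \right)},w \right)}} - \frac{12470}{-19631}\right) = \left(-9279 + 2526\right) \left(16211 + 11255\right) + \left(\frac{145}{\left(-4\right) 16} - \frac{12470}{-19631}\right) = \left(-6753\right) 27466 + \left(\frac{145}{-64} - - \frac{12470}{19631}\right) = -185477898 + \left(145 \left(- \frac{1}{64}\right) + \frac{12470}{19631}\right) = -185477898 + \left(- \frac{145}{64} + \frac{12470}{19631}\right) = -185477898 - \frac{2048415}{1256384} = - \frac{233031465449247}{1256384}$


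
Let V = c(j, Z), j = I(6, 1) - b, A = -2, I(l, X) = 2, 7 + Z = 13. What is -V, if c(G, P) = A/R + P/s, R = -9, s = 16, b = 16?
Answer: -43/72 ≈ -0.59722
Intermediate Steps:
Z = 6 (Z = -7 + 13 = 6)
j = -14 (j = 2 - 1*16 = 2 - 16 = -14)
c(G, P) = 2/9 + P/16 (c(G, P) = -2/(-9) + P/16 = -2*(-⅑) + P*(1/16) = 2/9 + P/16)
V = 43/72 (V = 2/9 + (1/16)*6 = 2/9 + 3/8 = 43/72 ≈ 0.59722)
-V = -1*43/72 = -43/72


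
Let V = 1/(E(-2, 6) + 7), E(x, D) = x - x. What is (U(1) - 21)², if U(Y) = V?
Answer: 21316/49 ≈ 435.02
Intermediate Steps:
E(x, D) = 0
V = ⅐ (V = 1/(0 + 7) = 1/7 = ⅐ ≈ 0.14286)
U(Y) = ⅐
(U(1) - 21)² = (⅐ - 21)² = (-146/7)² = 21316/49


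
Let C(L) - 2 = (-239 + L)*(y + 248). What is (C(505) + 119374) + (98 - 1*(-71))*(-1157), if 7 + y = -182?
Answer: -60463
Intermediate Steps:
y = -189 (y = -7 - 182 = -189)
C(L) = -14099 + 59*L (C(L) = 2 + (-239 + L)*(-189 + 248) = 2 + (-239 + L)*59 = 2 + (-14101 + 59*L) = -14099 + 59*L)
(C(505) + 119374) + (98 - 1*(-71))*(-1157) = ((-14099 + 59*505) + 119374) + (98 - 1*(-71))*(-1157) = ((-14099 + 29795) + 119374) + (98 + 71)*(-1157) = (15696 + 119374) + 169*(-1157) = 135070 - 195533 = -60463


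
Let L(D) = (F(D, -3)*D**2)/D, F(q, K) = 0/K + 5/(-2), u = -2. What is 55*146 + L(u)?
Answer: 8035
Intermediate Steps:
F(q, K) = -5/2 (F(q, K) = 0 + 5*(-1/2) = 0 - 5/2 = -5/2)
L(D) = -5*D/2 (L(D) = (-5*D**2/2)/D = -5*D/2)
55*146 + L(u) = 55*146 - 5/2*(-2) = 8030 + 5 = 8035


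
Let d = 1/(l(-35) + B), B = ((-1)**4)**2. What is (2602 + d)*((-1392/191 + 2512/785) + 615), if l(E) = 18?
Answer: 28843750819/18145 ≈ 1.5896e+6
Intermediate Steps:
B = 1 (B = 1**2 = 1)
d = 1/19 (d = 1/(18 + 1) = 1/19 ≈ 0.052632)
(2602 + d)*((-1392/191 + 2512/785) + 615) = (2602 + 1/19)*((-1392/191 + 2512/785) + 615) = 49439*((-1392*1/191 + 2512*(1/785)) + 615)/19 = 49439*((-1392/191 + 16/5) + 615)/19 = 49439*(-3904/955 + 615)/19 = (49439/19)*(583421/955) = 28843750819/18145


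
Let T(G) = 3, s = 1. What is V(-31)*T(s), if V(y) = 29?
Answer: 87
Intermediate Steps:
V(-31)*T(s) = 29*3 = 87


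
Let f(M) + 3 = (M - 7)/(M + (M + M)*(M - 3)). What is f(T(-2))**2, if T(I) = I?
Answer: 49/4 ≈ 12.250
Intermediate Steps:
f(M) = -3 + (-7 + M)/(M + 2*M*(-3 + M)) (f(M) = -3 + (M - 7)/(M + (M + M)*(M - 3)) = -3 + (-7 + M)/(M + (2*M)*(-3 + M)) = -3 + (-7 + M)/(M + 2*M*(-3 + M)))
f(T(-2))**2 = ((-7 - 6*(-2)**2 + 16*(-2))/((-2)*(-5 + 2*(-2))))**2 = (-(-7 - 6*4 - 32)/(2*(-5 - 4)))**2 = (-1/2*(-7 - 24 - 32)/(-9))**2 = (-1/2*(-1/9)*(-63))**2 = (-7/2)**2 = 49/4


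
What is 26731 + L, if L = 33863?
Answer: 60594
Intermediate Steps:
26731 + L = 26731 + 33863 = 60594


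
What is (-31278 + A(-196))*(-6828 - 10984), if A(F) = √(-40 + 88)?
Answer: 557123736 - 71248*√3 ≈ 5.5700e+8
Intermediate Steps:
A(F) = 4*√3 (A(F) = √48 = 4*√3)
(-31278 + A(-196))*(-6828 - 10984) = (-31278 + 4*√3)*(-6828 - 10984) = (-31278 + 4*√3)*(-17812) = 557123736 - 71248*√3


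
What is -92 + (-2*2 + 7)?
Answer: -89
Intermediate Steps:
-92 + (-2*2 + 7) = -92 + (-4 + 7) = -92 + 3 = -89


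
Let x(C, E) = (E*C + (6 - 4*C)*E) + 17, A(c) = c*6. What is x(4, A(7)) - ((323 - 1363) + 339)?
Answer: 466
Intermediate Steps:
A(c) = 6*c
x(C, E) = 17 + C*E + E*(6 - 4*C) (x(C, E) = (C*E + E*(6 - 4*C)) + 17 = 17 + C*E + E*(6 - 4*C))
x(4, A(7)) - ((323 - 1363) + 339) = (17 + 6*(6*7) - 3*4*6*7) - ((323 - 1363) + 339) = (17 + 6*42 - 3*4*42) - (-1040 + 339) = (17 + 252 - 504) - 1*(-701) = -235 + 701 = 466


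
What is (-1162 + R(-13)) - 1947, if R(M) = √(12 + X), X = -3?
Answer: -3106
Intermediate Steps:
R(M) = 3 (R(M) = √(12 - 3) = √9 = 3)
(-1162 + R(-13)) - 1947 = (-1162 + 3) - 1947 = -1159 - 1947 = -3106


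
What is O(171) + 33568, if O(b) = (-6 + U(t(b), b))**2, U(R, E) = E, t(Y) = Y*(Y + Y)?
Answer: 60793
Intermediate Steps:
t(Y) = 2*Y**2 (t(Y) = Y*(2*Y) = 2*Y**2)
O(b) = (-6 + b)**2
O(171) + 33568 = (-6 + 171)**2 + 33568 = 165**2 + 33568 = 27225 + 33568 = 60793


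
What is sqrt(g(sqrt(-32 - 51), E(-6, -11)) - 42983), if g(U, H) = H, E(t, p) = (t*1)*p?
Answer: I*sqrt(42917) ≈ 207.16*I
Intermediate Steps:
E(t, p) = p*t (E(t, p) = t*p = p*t)
sqrt(g(sqrt(-32 - 51), E(-6, -11)) - 42983) = sqrt(-11*(-6) - 42983) = sqrt(66 - 42983) = sqrt(-42917) = I*sqrt(42917)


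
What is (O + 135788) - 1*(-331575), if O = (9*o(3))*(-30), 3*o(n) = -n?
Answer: 467633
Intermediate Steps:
o(n) = -n/3 (o(n) = (-n)/3 = -n/3)
O = 270 (O = (9*(-⅓*3))*(-30) = (9*(-1))*(-30) = -9*(-30) = 270)
(O + 135788) - 1*(-331575) = (270 + 135788) - 1*(-331575) = 136058 + 331575 = 467633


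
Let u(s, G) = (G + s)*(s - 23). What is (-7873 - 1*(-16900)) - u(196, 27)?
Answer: -29552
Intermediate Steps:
u(s, G) = (-23 + s)*(G + s) (u(s, G) = (G + s)*(-23 + s) = (-23 + s)*(G + s))
(-7873 - 1*(-16900)) - u(196, 27) = (-7873 - 1*(-16900)) - (196² - 23*27 - 23*196 + 27*196) = (-7873 + 16900) - (38416 - 621 - 4508 + 5292) = 9027 - 1*38579 = 9027 - 38579 = -29552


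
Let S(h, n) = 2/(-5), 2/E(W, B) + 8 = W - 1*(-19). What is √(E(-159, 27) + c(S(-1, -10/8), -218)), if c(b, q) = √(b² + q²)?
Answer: √(-1850 + 54760*√297026)/370 ≈ 14.764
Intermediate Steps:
E(W, B) = 2/(11 + W) (E(W, B) = 2/(-8 + (W - 1*(-19))) = 2/(-8 + (W + 19)) = 2/(-8 + (19 + W)) = 2/(11 + W))
S(h, n) = -⅖ (S(h, n) = 2*(-⅕) = -⅖)
√(E(-159, 27) + c(S(-1, -10/8), -218)) = √(2/(11 - 159) + √((-⅖)² + (-218)²)) = √(2/(-148) + √(4/25 + 47524)) = √(2*(-1/148) + √(1188104/25)) = √(-1/74 + 2*√297026/5)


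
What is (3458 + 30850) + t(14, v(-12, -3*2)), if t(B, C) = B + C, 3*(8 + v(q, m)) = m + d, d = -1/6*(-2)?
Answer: 308809/9 ≈ 34312.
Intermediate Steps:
d = ⅓ (d = -1*⅙*(-2) = -⅙*(-2) = ⅓ ≈ 0.33333)
v(q, m) = -71/9 + m/3 (v(q, m) = -8 + (m + ⅓)/3 = -8 + (⅓ + m)/3 = -8 + (⅑ + m/3) = -71/9 + m/3)
(3458 + 30850) + t(14, v(-12, -3*2)) = (3458 + 30850) + (14 + (-71/9 + (-3*2)/3)) = 34308 + (14 + (-71/9 + (⅓)*(-6))) = 34308 + (14 + (-71/9 - 2)) = 34308 + (14 - 89/9) = 34308 + 37/9 = 308809/9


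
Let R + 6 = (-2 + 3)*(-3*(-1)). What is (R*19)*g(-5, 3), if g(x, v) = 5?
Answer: -285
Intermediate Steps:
R = -3 (R = -6 + (-2 + 3)*(-3*(-1)) = -6 + 1*3 = -6 + 3 = -3)
(R*19)*g(-5, 3) = -3*19*5 = -57*5 = -285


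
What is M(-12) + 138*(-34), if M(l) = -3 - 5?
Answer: -4700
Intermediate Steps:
M(l) = -8
M(-12) + 138*(-34) = -8 + 138*(-34) = -8 - 4692 = -4700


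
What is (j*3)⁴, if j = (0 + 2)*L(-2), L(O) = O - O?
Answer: 0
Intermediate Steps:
L(O) = 0
j = 0 (j = (0 + 2)*0 = 2*0 = 0)
(j*3)⁴ = (0*3)⁴ = 0⁴ = 0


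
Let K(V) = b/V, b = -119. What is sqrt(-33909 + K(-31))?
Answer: 2*I*sqrt(8145715)/31 ≈ 184.13*I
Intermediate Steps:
K(V) = -119/V
sqrt(-33909 + K(-31)) = sqrt(-33909 - 119/(-31)) = sqrt(-33909 - 119*(-1/31)) = sqrt(-33909 + 119/31) = sqrt(-1051060/31) = 2*I*sqrt(8145715)/31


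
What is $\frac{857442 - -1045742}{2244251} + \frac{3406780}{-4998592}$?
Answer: $\frac{466892723787}{2804523773648} \approx 0.16648$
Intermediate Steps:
$\frac{857442 - -1045742}{2244251} + \frac{3406780}{-4998592} = \left(857442 + 1045742\right) \frac{1}{2244251} + 3406780 \left(- \frac{1}{4998592}\right) = 1903184 \cdot \frac{1}{2244251} - \frac{851695}{1249648} = \frac{1903184}{2244251} - \frac{851695}{1249648} = \frac{466892723787}{2804523773648}$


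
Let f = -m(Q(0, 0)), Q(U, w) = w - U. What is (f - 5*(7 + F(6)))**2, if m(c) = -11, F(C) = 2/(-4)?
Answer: 1849/4 ≈ 462.25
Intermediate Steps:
F(C) = -1/2 (F(C) = 2*(-1/4) = -1/2)
f = 11 (f = -1*(-11) = 11)
(f - 5*(7 + F(6)))**2 = (11 - 5*(7 - 1/2))**2 = (11 - 5*13/2)**2 = (11 - 65/2)**2 = (-43/2)**2 = 1849/4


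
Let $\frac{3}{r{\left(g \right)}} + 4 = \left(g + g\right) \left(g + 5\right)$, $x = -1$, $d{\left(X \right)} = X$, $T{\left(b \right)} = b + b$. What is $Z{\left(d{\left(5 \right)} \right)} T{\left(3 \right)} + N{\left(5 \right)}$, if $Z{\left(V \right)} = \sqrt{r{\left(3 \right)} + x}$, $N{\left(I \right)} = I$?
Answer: $5 + \frac{3 i \sqrt{451}}{11} \approx 5.0 + 5.7918 i$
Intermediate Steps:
$T{\left(b \right)} = 2 b$
$r{\left(g \right)} = \frac{3}{-4 + 2 g \left(5 + g\right)}$ ($r{\left(g \right)} = \frac{3}{-4 + \left(g + g\right) \left(g + 5\right)} = \frac{3}{-4 + 2 g \left(5 + g\right)}$)
$Z{\left(V \right)} = \frac{i \sqrt{451}}{22}$ ($Z{\left(V \right)} = \sqrt{\frac{3}{2 \left(-2 + 3^{2} + 5 \cdot 3\right)} - 1} = \sqrt{\frac{3}{2 \left(-2 + 9 + 15\right)} - 1} = \sqrt{\frac{3}{2 \cdot 22} - 1} = \sqrt{\frac{3}{2} \cdot \frac{1}{22} - 1} = \sqrt{\frac{3}{44} - 1} = \sqrt{- \frac{41}{44}} = \frac{i \sqrt{451}}{22}$)
$Z{\left(d{\left(5 \right)} \right)} T{\left(3 \right)} + N{\left(5 \right)} = \frac{i \sqrt{451}}{22} \cdot 2 \cdot 3 + 5 = \frac{i \sqrt{451}}{22} \cdot 6 + 5 = \frac{3 i \sqrt{451}}{11} + 5 = 5 + \frac{3 i \sqrt{451}}{11}$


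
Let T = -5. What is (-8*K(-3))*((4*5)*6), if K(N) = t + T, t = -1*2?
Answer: 6720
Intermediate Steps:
t = -2
K(N) = -7 (K(N) = -2 - 5 = -7)
(-8*K(-3))*((4*5)*6) = (-8*(-7))*((4*5)*6) = 56*(20*6) = 56*120 = 6720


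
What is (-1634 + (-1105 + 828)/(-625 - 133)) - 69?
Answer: -1290597/758 ≈ -1702.6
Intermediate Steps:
(-1634 + (-1105 + 828)/(-625 - 133)) - 69 = (-1634 - 277/(-758)) - 69 = (-1634 - 277*(-1/758)) - 69 = (-1634 + 277/758) - 69 = -1238295/758 - 69 = -1290597/758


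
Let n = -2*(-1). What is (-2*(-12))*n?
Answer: 48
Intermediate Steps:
n = 2
(-2*(-12))*n = -2*(-12)*2 = 24*2 = 48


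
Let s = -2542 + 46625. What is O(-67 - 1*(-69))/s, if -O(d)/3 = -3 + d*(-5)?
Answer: 3/3391 ≈ 0.00088469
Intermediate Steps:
O(d) = 9 + 15*d (O(d) = -3*(-3 + d*(-5)) = -3*(-3 - 5*d) = 9 + 15*d)
s = 44083
O(-67 - 1*(-69))/s = (9 + 15*(-67 - 1*(-69)))/44083 = (9 + 15*(-67 + 69))*(1/44083) = (9 + 15*2)*(1/44083) = (9 + 30)*(1/44083) = 39*(1/44083) = 3/3391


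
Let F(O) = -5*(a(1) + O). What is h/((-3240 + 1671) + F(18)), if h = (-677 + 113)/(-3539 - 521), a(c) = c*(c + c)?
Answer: -141/1694035 ≈ -8.3233e-5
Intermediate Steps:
a(c) = 2*c² (a(c) = c*(2*c) = 2*c²)
h = 141/1015 (h = -564/(-4060) = -564*(-1/4060) = 141/1015 ≈ 0.13892)
F(O) = -10 - 5*O (F(O) = -5*(2*1² + O) = -5*(2*1 + O) = -5*(2 + O) = -10 - 5*O)
h/((-3240 + 1671) + F(18)) = 141/(1015*((-3240 + 1671) + (-10 - 5*18))) = 141/(1015*(-1569 + (-10 - 90))) = 141/(1015*(-1569 - 100)) = (141/1015)/(-1669) = (141/1015)*(-1/1669) = -141/1694035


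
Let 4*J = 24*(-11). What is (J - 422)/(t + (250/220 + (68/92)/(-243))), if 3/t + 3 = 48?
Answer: -300017520/737741 ≈ -406.67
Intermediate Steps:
t = 1/15 (t = 3/(-3 + 48) = 3/45 = 3*(1/45) = 1/15 ≈ 0.066667)
J = -66 (J = (24*(-11))/4 = (¼)*(-264) = -66)
(J - 422)/(t + (250/220 + (68/92)/(-243))) = (-66 - 422)/(1/15 + (250/220 + (68/92)/(-243))) = -488/(1/15 + (250*(1/220) + (68*(1/92))*(-1/243))) = -488/(1/15 + (25/22 + (17/23)*(-1/243))) = -488/(1/15 + (25/22 - 17/5589)) = -488/(1/15 + 139351/122958) = -488/737741/614790 = -488*614790/737741 = -300017520/737741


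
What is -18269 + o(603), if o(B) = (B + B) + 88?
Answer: -16975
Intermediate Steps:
o(B) = 88 + 2*B (o(B) = 2*B + 88 = 88 + 2*B)
-18269 + o(603) = -18269 + (88 + 2*603) = -18269 + (88 + 1206) = -18269 + 1294 = -16975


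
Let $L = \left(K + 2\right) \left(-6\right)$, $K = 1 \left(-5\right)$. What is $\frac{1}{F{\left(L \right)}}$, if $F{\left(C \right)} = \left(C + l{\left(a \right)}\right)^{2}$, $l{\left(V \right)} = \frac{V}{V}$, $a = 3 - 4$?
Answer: $\frac{1}{361} \approx 0.0027701$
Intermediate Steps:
$a = -1$ ($a = 3 - 4 = -1$)
$K = -5$
$l{\left(V \right)} = 1$
$L = 18$ ($L = \left(-5 + 2\right) \left(-6\right) = \left(-3\right) \left(-6\right) = 18$)
$F{\left(C \right)} = \left(1 + C\right)^{2}$ ($F{\left(C \right)} = \left(C + 1\right)^{2} = \left(1 + C\right)^{2}$)
$\frac{1}{F{\left(L \right)}} = \frac{1}{\left(1 + 18\right)^{2}} = \frac{1}{19^{2}} = \frac{1}{361}$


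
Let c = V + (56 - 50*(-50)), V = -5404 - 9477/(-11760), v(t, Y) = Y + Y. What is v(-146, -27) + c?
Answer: -11372681/3920 ≈ -2901.2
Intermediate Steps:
v(t, Y) = 2*Y
V = -21180521/3920 (V = -5404 - 9477*(-1/11760) = -5404 + 3159/3920 = -21180521/3920 ≈ -5403.2)
c = -11161001/3920 (c = -21180521/3920 + (56 - 50*(-50)) = -21180521/3920 + (56 + 2500) = -21180521/3920 + 2556 = -11161001/3920 ≈ -2847.2)
v(-146, -27) + c = 2*(-27) - 11161001/3920 = -54 - 11161001/3920 = -11372681/3920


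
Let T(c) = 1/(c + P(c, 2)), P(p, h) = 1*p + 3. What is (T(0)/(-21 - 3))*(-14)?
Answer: 7/36 ≈ 0.19444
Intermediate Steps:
P(p, h) = 3 + p (P(p, h) = p + 3 = 3 + p)
T(c) = 1/(3 + 2*c) (T(c) = 1/(c + (3 + c)) = 1/(3 + 2*c))
(T(0)/(-21 - 3))*(-14) = (1/((3 + 2*0)*(-21 - 3)))*(-14) = (1/((3 + 0)*(-24)))*(-14) = (-1/24/3)*(-14) = ((1/3)*(-1/24))*(-14) = -1/72*(-14) = 7/36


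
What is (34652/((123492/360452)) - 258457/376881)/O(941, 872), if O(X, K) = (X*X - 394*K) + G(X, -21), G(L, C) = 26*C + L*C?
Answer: 392279667207865/2023039675607826 ≈ 0.19391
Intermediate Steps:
G(L, C) = 26*C + C*L
O(X, K) = -546 + X² - 394*K - 21*X (O(X, K) = (X*X - 394*K) - 21*(26 + X) = (X² - 394*K) + (-546 - 21*X) = -546 + X² - 394*K - 21*X)
(34652/((123492/360452)) - 258457/376881)/O(941, 872) = (34652/((123492/360452)) - 258457/376881)/(-546 + 941² - 394*872 - 21*941) = (34652/((123492*(1/360452))) - 258457*1/376881)/(-546 + 885481 - 343568 - 19761) = (34652/(30873/90113) - 258457/376881)/521606 = (34652*(90113/30873) - 258457/376881)*(1/521606) = (3122595676/30873 - 258457/376881)*(1/521606) = (392279667207865/3878482371)*(1/521606) = 392279667207865/2023039675607826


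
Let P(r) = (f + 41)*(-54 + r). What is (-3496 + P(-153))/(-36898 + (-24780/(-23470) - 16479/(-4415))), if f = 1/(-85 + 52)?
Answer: 59353564640/182833220999 ≈ 0.32463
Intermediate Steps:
f = -1/33 (f = 1/(-33) = -1/33 ≈ -0.030303)
P(r) = -24336/11 + 1352*r/33 (P(r) = (-1/33 + 41)*(-54 + r) = 1352*(-54 + r)/33 = -24336/11 + 1352*r/33)
(-3496 + P(-153))/(-36898 + (-24780/(-23470) - 16479/(-4415))) = (-3496 + (-24336/11 + (1352/33)*(-153)))/(-36898 + (-24780/(-23470) - 16479/(-4415))) = (-3496 + (-24336/11 - 68952/11))/(-36898 + (-24780*(-1/23470) - 16479*(-1/4415))) = (-3496 - 93288/11)/(-36898 + (2478/2347 + 16479/4415)) = -131744/(11*(-36898 + 49616583/10362005)) = -131744/(11*(-382287643907/10362005)) = -131744/11*(-10362005/382287643907) = 59353564640/182833220999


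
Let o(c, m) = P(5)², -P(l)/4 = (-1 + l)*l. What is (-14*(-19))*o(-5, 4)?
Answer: 1702400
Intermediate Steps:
P(l) = -4*l*(-1 + l) (P(l) = -4*(-1 + l)*l = -4*l*(-1 + l))
o(c, m) = 6400 (o(c, m) = (4*5*(1 - 1*5))² = (4*5*(1 - 5))² = (4*5*(-4))² = (-80)² = 6400)
(-14*(-19))*o(-5, 4) = -14*(-19)*6400 = 266*6400 = 1702400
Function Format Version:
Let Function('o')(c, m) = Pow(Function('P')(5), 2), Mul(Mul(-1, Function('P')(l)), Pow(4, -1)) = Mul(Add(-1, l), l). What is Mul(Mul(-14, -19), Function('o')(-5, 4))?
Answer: 1702400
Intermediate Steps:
Function('P')(l) = Mul(-4, l, Add(-1, l)) (Function('P')(l) = Mul(-4, Mul(Add(-1, l), l)) = Mul(-4, Mul(l, Add(-1, l))) = Mul(-4, l, Add(-1, l)))
Function('o')(c, m) = 6400 (Function('o')(c, m) = Pow(Mul(4, 5, Add(1, Mul(-1, 5))), 2) = Pow(Mul(4, 5, Add(1, -5)), 2) = Pow(Mul(4, 5, -4), 2) = Pow(-80, 2) = 6400)
Mul(Mul(-14, -19), Function('o')(-5, 4)) = Mul(Mul(-14, -19), 6400) = Mul(266, 6400) = 1702400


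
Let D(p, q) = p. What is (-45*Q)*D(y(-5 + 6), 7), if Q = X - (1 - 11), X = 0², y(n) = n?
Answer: -450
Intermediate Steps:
X = 0
Q = 10 (Q = 0 - (1 - 11) = 0 - 1*(-10) = 0 + 10 = 10)
(-45*Q)*D(y(-5 + 6), 7) = (-45*10)*(-5 + 6) = -450*1 = -450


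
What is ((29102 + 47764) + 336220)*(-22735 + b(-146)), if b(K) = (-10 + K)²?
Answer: 661350686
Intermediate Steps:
((29102 + 47764) + 336220)*(-22735 + b(-146)) = ((29102 + 47764) + 336220)*(-22735 + (-10 - 146)²) = (76866 + 336220)*(-22735 + (-156)²) = 413086*(-22735 + 24336) = 413086*1601 = 661350686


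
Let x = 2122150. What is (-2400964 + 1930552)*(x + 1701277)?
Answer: -1798585941924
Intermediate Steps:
(-2400964 + 1930552)*(x + 1701277) = (-2400964 + 1930552)*(2122150 + 1701277) = -470412*3823427 = -1798585941924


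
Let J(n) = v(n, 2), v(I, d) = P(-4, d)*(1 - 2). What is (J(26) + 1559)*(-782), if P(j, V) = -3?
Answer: -1221484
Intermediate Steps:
v(I, d) = 3 (v(I, d) = -3*(1 - 2) = -3*(-1) = 3)
J(n) = 3
(J(26) + 1559)*(-782) = (3 + 1559)*(-782) = 1562*(-782) = -1221484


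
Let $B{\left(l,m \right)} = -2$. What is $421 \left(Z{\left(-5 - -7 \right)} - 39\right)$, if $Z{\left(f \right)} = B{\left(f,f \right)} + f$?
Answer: $-16419$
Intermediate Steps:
$Z{\left(f \right)} = -2 + f$
$421 \left(Z{\left(-5 - -7 \right)} - 39\right) = 421 \left(\left(-2 - -2\right) - 39\right) = 421 \left(\left(-2 + \left(-5 + 7\right)\right) - 39\right) = 421 \left(\left(-2 + 2\right) - 39\right) = 421 \left(0 - 39\right) = 421 \left(-39\right) = -16419$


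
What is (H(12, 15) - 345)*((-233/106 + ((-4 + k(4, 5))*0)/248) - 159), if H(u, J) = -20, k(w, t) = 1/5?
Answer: 6236755/106 ≈ 58837.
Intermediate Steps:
k(w, t) = 1/5 (k(w, t) = 1*(1/5) = 1/5)
(H(12, 15) - 345)*((-233/106 + ((-4 + k(4, 5))*0)/248) - 159) = (-20 - 345)*((-233/106 + ((-4 + 1/5)*0)/248) - 159) = -365*((-233*1/106 - 19/5*0*(1/248)) - 159) = -365*((-233/106 + 0*(1/248)) - 159) = -365*((-233/106 + 0) - 159) = -365*(-233/106 - 159) = -365*(-17087/106) = 6236755/106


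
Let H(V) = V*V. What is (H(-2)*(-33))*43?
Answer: -5676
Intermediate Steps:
H(V) = V**2
(H(-2)*(-33))*43 = ((-2)**2*(-33))*43 = (4*(-33))*43 = -132*43 = -5676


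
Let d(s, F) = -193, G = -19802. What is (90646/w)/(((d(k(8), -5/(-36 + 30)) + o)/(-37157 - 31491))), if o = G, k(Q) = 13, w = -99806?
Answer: -3111333304/997810485 ≈ -3.1182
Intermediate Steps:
o = -19802
(90646/w)/(((d(k(8), -5/(-36 + 30)) + o)/(-37157 - 31491))) = (90646/(-99806))/(((-193 - 19802)/(-37157 - 31491))) = (90646*(-1/99806))/((-19995/(-68648))) = -45323/(49903*((-19995*(-1/68648)))) = -45323/(49903*19995/68648) = -45323/49903*68648/19995 = -3111333304/997810485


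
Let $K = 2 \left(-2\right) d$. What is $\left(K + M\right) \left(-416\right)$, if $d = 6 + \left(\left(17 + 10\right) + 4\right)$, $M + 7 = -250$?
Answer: $168480$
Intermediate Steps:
$M = -257$ ($M = -7 - 250 = -257$)
$d = 37$ ($d = 6 + \left(27 + 4\right) = 6 + 31 = 37$)
$K = -148$ ($K = 2 \left(-2\right) 37 = \left(-4\right) 37 = -148$)
$\left(K + M\right) \left(-416\right) = \left(-148 - 257\right) \left(-416\right) = \left(-405\right) \left(-416\right) = 168480$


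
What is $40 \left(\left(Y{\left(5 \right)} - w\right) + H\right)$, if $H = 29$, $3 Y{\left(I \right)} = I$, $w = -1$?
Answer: $\frac{3800}{3} \approx 1266.7$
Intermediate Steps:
$Y{\left(I \right)} = \frac{I}{3}$
$40 \left(\left(Y{\left(5 \right)} - w\right) + H\right) = 40 \left(\left(\frac{1}{3} \cdot 5 - -1\right) + 29\right) = 40 \left(\left(\frac{5}{3} + 1\right) + 29\right) = 40 \left(\frac{8}{3} + 29\right) = 40 \cdot \frac{95}{3} = \frac{3800}{3}$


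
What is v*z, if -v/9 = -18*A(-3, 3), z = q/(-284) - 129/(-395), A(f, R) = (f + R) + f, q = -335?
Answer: -41057523/56090 ≈ -731.99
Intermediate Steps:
A(f, R) = R + 2*f (A(f, R) = (R + f) + f = R + 2*f)
z = 168961/112180 (z = -335/(-284) - 129/(-395) = -335*(-1/284) - 129*(-1/395) = 335/284 + 129/395 = 168961/112180 ≈ 1.5062)
v = -486 (v = -(-162)*(3 + 2*(-3)) = -(-162)*(3 - 6) = -(-162)*(-3) = -9*54 = -486)
v*z = -486*168961/112180 = -41057523/56090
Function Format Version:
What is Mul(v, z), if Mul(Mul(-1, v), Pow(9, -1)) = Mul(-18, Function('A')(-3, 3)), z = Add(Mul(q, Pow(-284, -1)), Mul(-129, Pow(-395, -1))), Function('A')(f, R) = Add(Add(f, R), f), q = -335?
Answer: Rational(-41057523, 56090) ≈ -731.99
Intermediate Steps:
Function('A')(f, R) = Add(R, Mul(2, f)) (Function('A')(f, R) = Add(Add(R, f), f) = Add(R, Mul(2, f)))
z = Rational(168961, 112180) (z = Add(Mul(-335, Pow(-284, -1)), Mul(-129, Pow(-395, -1))) = Add(Mul(-335, Rational(-1, 284)), Mul(-129, Rational(-1, 395))) = Add(Rational(335, 284), Rational(129, 395)) = Rational(168961, 112180) ≈ 1.5062)
v = -486 (v = Mul(-9, Mul(-18, Add(3, Mul(2, -3)))) = Mul(-9, Mul(-18, Add(3, -6))) = Mul(-9, Mul(-18, -3)) = Mul(-9, 54) = -486)
Mul(v, z) = Mul(-486, Rational(168961, 112180)) = Rational(-41057523, 56090)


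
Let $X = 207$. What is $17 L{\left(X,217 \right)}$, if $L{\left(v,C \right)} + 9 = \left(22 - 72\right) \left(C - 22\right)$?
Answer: $-165903$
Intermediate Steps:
$L{\left(v,C \right)} = 1091 - 50 C$ ($L{\left(v,C \right)} = -9 + \left(22 - 72\right) \left(C - 22\right) = -9 - 50 \left(-22 + C\right) = -9 - \left(-1100 + 50 C\right) = 1091 - 50 C$)
$17 L{\left(X,217 \right)} = 17 \left(1091 - 10850\right) = 17 \left(-9759\right) = -165903$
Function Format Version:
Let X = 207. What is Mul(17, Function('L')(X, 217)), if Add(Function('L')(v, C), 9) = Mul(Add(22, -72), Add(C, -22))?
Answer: -165903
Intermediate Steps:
Function('L')(v, C) = Add(1091, Mul(-50, C)) (Function('L')(v, C) = Add(-9, Mul(Add(22, -72), Add(C, -22))) = Add(-9, Mul(-50, Add(-22, C))) = Add(-9, Add(1100, Mul(-50, C))) = Add(1091, Mul(-50, C)))
Mul(17, Function('L')(X, 217)) = Mul(17, Add(1091, Mul(-50, 217))) = Mul(17, Add(1091, -10850)) = Mul(17, -9759) = -165903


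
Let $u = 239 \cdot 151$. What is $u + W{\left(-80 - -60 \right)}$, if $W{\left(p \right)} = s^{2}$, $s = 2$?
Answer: $36093$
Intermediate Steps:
$W{\left(p \right)} = 4$ ($W{\left(p \right)} = 2^{2} = 4$)
$u = 36089$
$u + W{\left(-80 - -60 \right)} = 36089 + 4 = 36093$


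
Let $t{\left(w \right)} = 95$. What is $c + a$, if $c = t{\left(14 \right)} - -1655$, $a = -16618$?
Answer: $-14868$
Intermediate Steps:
$c = 1750$ ($c = 95 - -1655 = 95 + 1655 = 1750$)
$c + a = 1750 - 16618 = -14868$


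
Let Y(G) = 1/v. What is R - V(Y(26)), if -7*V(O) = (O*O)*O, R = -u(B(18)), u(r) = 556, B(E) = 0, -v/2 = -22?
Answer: -331536127/596288 ≈ -556.00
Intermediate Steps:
v = 44 (v = -2*(-22) = 44)
Y(G) = 1/44
R = -556 (R = -1*556 = -556)
V(O) = -O**3/7 (V(O) = -O*O*O/7 = -O**2*O/7 = -O**3/7)
R - V(Y(26)) = -556 - (-1)*(1/44)**3/7 = -556 - (-1)/(7*85184) = -556 - 1*(-1/596288) = -556 + 1/596288 = -331536127/596288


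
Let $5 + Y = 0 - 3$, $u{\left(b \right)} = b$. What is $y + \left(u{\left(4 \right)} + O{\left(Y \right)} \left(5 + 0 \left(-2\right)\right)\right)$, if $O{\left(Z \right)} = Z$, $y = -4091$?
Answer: $-4127$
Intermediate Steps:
$Y = -8$ ($Y = -5 + \left(0 - 3\right) = -5 - 3 = -8$)
$y + \left(u{\left(4 \right)} + O{\left(Y \right)} \left(5 + 0 \left(-2\right)\right)\right) = -4091 + \left(4 - 8 \left(5 + 0 \left(-2\right)\right)\right) = -4091 + \left(4 - 8 \left(5 + 0\right)\right) = -4091 + \left(4 - 40\right) = -4091 - 36 = -4127$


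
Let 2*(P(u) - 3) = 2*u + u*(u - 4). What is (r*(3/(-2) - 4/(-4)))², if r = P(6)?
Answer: 225/4 ≈ 56.250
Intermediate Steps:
P(u) = 3 + u + u*(-4 + u)/2 (P(u) = 3 + (2*u + u*(u - 4))/2 = 3 + (2*u + u*(-4 + u))/2 = 3 + (u + u*(-4 + u)/2) = 3 + u + u*(-4 + u)/2)
r = 15 (r = 3 + (½)*6² - 1*6 = 3 + (½)*36 - 6 = 3 + 18 - 6 = 15)
(r*(3/(-2) - 4/(-4)))² = (15*(3/(-2) - 4/(-4)))² = (15*(3*(-½) - 4*(-¼)))² = (15*(-3/2 + 1))² = (15*(-½))² = (-15/2)² = 225/4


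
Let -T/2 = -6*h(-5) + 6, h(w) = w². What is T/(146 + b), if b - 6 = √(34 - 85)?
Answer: 43776/23155 - 288*I*√51/23155 ≈ 1.8906 - 0.088825*I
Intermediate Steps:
b = 6 + I*√51 (b = 6 + √(34 - 85) = 6 + √(-51) = 6 + I*√51 ≈ 6.0 + 7.1414*I)
T = 288 (T = -2*(-6*(-5)² + 6) = -2*(-6*25 + 6) = -2*(-150 + 6) = -2*(-144) = 288)
T/(146 + b) = 288/(146 + (6 + I*√51)) = 288/(152 + I*√51)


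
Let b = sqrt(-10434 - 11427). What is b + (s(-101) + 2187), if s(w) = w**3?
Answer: -1028114 + 3*I*sqrt(2429) ≈ -1.0281e+6 + 147.85*I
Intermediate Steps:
b = 3*I*sqrt(2429) (b = sqrt(-21861) = 3*I*sqrt(2429) ≈ 147.85*I)
b + (s(-101) + 2187) = 3*I*sqrt(2429) + ((-101)**3 + 2187) = 3*I*sqrt(2429) + (-1030301 + 2187) = 3*I*sqrt(2429) - 1028114 = -1028114 + 3*I*sqrt(2429)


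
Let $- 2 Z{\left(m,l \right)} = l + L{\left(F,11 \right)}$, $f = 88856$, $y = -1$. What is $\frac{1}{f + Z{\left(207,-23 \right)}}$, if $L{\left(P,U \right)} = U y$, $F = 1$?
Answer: $\frac{1}{88873} \approx 1.1252 \cdot 10^{-5}$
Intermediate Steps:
$L{\left(P,U \right)} = - U$ ($L{\left(P,U \right)} = U \left(-1\right) = - U$)
$Z{\left(m,l \right)} = \frac{11}{2} - \frac{l}{2}$ ($Z{\left(m,l \right)} = - \frac{l - 11}{2} = - \frac{-11 + l}{2} = \frac{11}{2} - \frac{l}{2}$)
$\frac{1}{f + Z{\left(207,-23 \right)}} = \frac{1}{88856 + \left(\frac{11}{2} - - \frac{23}{2}\right)} = \frac{1}{88856 + \left(\frac{11}{2} + \frac{23}{2}\right)} = \frac{1}{88856 + 17} = \frac{1}{88873}$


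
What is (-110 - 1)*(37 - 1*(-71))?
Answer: -11988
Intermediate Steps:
(-110 - 1)*(37 - 1*(-71)) = -111*(37 + 71) = -111*108 = -11988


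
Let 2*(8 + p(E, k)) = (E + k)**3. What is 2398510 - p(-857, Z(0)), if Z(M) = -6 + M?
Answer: 647532683/2 ≈ 3.2377e+8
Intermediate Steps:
p(E, k) = -8 + (E + k)**3/2
2398510 - p(-857, Z(0)) = 2398510 - (-8 + (-857 + (-6 + 0))**3/2) = 2398510 - (-8 + (-857 - 6)**3/2) = 2398510 - (-8 + (1/2)*(-863)**3) = 2398510 - (-8 + (1/2)*(-642735647)) = 2398510 - (-8 - 642735647/2) = 2398510 - 1*(-642735663/2) = 2398510 + 642735663/2 = 647532683/2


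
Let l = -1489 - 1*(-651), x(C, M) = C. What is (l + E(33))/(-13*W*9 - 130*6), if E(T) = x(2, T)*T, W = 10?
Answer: 386/975 ≈ 0.39590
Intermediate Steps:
E(T) = 2*T
l = -838 (l = -1489 + 651 = -838)
(l + E(33))/(-13*W*9 - 130*6) = (-838 + 2*33)/(-13*10*9 - 130*6) = (-838 + 66)/(-130*9 - 26*30) = -772/(-1170 - 780) = -772/(-1950) = -772*(-1/1950) = 386/975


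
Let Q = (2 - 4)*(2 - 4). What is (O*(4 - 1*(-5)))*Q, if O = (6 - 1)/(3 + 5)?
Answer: 45/2 ≈ 22.500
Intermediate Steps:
O = 5/8 ≈ 0.62500
Q = 4 (Q = -2*(-2) = 4)
(O*(4 - 1*(-5)))*Q = (5*(4 - 1*(-5))/8)*4 = (5*(4 + 5)/8)*4 = ((5/8)*9)*4 = (45/8)*4 = 45/2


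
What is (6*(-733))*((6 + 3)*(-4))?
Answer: 158328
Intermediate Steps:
(6*(-733))*((6 + 3)*(-4)) = -39582*(-4) = -4398*(-36) = 158328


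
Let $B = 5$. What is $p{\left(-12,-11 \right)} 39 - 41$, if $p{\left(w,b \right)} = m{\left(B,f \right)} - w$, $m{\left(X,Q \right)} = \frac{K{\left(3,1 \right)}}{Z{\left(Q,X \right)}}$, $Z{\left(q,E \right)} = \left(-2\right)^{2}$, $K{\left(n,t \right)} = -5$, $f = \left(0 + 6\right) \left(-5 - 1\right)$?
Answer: $\frac{1513}{4} \approx 378.25$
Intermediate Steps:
$f = -36$ ($f = 6 \left(-6\right) = -36$)
$Z{\left(q,E \right)} = 4$
$m{\left(X,Q \right)} = - \frac{5}{4}$
$p{\left(w,b \right)} = - \frac{5}{4} - w$
$p{\left(-12,-11 \right)} 39 - 41 = \left(- \frac{5}{4} - -12\right) 39 - 41 = \left(- \frac{5}{4} + 12\right) 39 - 41 = \frac{43}{4} \cdot 39 - 41 = \frac{1677}{4} - 41 = \frac{1513}{4}$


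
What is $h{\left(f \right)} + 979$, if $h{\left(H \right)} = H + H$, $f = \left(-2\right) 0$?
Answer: $979$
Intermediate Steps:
$f = 0$
$h{\left(H \right)} = 2 H$
$h{\left(f \right)} + 979 = 2 \cdot 0 + 979 = 0 + 979 = 979$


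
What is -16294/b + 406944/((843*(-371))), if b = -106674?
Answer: -6385724479/5560435587 ≈ -1.1484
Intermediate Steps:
-16294/b + 406944/((843*(-371))) = -16294/(-106674) + 406944/((843*(-371))) = -16294*(-1/106674) + 406944/(-312753) = 8147/53337 + 406944*(-1/312753) = 8147/53337 - 135648/104251 = -6385724479/5560435587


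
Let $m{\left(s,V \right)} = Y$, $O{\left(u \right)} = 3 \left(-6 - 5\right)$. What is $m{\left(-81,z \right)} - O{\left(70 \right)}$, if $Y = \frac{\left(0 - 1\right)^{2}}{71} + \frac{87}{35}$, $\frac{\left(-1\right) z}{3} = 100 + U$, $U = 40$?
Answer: $\frac{88217}{2485} \approx 35.5$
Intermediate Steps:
$O{\left(u \right)} = -33$ ($O{\left(u \right)} = 3 \left(-11\right) = -33$)
$z = -420$ ($z = - 3 \left(100 + 40\right) = \left(-3\right) 140 = -420$)
$Y = \frac{6212}{2485}$ ($Y = \left(-1\right)^{2} \cdot \frac{1}{71} + 87 \cdot \frac{1}{35} = 1 \cdot \frac{1}{71} + \frac{87}{35} = \frac{1}{71} + \frac{87}{35} = \frac{6212}{2485} \approx 2.4998$)
$m{\left(s,V \right)} = \frac{6212}{2485}$
$m{\left(-81,z \right)} - O{\left(70 \right)} = \frac{6212}{2485} - -33 = \frac{6212}{2485} + 33 = \frac{88217}{2485}$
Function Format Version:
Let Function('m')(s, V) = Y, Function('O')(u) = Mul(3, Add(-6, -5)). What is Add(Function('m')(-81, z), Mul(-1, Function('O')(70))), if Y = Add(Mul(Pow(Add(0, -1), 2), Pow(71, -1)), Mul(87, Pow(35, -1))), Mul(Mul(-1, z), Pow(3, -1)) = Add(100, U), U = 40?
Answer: Rational(88217, 2485) ≈ 35.500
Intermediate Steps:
Function('O')(u) = -33 (Function('O')(u) = Mul(3, -11) = -33)
z = -420 (z = Mul(-3, Add(100, 40)) = Mul(-3, 140) = -420)
Y = Rational(6212, 2485) (Y = Add(Mul(Pow(-1, 2), Rational(1, 71)), Mul(87, Rational(1, 35))) = Add(Mul(1, Rational(1, 71)), Rational(87, 35)) = Add(Rational(1, 71), Rational(87, 35)) = Rational(6212, 2485) ≈ 2.4998)
Function('m')(s, V) = Rational(6212, 2485)
Add(Function('m')(-81, z), Mul(-1, Function('O')(70))) = Add(Rational(6212, 2485), Mul(-1, -33)) = Add(Rational(6212, 2485), 33) = Rational(88217, 2485)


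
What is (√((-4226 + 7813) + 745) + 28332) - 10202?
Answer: 18130 + 38*√3 ≈ 18196.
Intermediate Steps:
(√((-4226 + 7813) + 745) + 28332) - 10202 = (√(3587 + 745) + 28332) - 10202 = (√4332 + 28332) - 10202 = (38*√3 + 28332) - 10202 = (28332 + 38*√3) - 10202 = 18130 + 38*√3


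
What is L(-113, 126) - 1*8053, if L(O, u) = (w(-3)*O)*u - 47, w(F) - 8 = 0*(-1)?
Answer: -122004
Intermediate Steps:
w(F) = 8 (w(F) = 8 + 0*(-1) = 8 + 0 = 8)
L(O, u) = -47 + 8*O*u (L(O, u) = (8*O)*u - 47 = 8*O*u - 47 = -47 + 8*O*u)
L(-113, 126) - 1*8053 = (-47 + 8*(-113)*126) - 1*8053 = (-47 - 113904) - 8053 = -113951 - 8053 = -122004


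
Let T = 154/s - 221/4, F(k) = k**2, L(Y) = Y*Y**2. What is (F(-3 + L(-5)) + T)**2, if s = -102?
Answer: 11093942193049/41616 ≈ 2.6658e+8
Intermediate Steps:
L(Y) = Y**3
T = -11579/204 (T = 154/(-102) - 221/4 = 154*(-1/102) - 221*1/4 = -77/51 - 221/4 = -11579/204 ≈ -56.760)
(F(-3 + L(-5)) + T)**2 = ((-3 + (-5)**3)**2 - 11579/204)**2 = ((-3 - 125)**2 - 11579/204)**2 = ((-128)**2 - 11579/204)**2 = (16384 - 11579/204)**2 = (3330757/204)**2 = 11093942193049/41616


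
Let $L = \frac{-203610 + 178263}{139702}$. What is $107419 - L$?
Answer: $\frac{15006674485}{139702} \approx 1.0742 \cdot 10^{5}$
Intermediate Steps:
$L = - \frac{25347}{139702}$ ($L = \left(-25347\right) \frac{1}{139702} = - \frac{25347}{139702} \approx -0.18144$)
$107419 - L = 107419 - - \frac{25347}{139702} = 107419 + \frac{25347}{139702} = \frac{15006674485}{139702}$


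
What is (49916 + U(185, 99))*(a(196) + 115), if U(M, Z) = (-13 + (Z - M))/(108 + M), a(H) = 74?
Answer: 2764179621/293 ≈ 9.4341e+6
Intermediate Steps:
U(M, Z) = (-13 + Z - M)/(108 + M)
(49916 + U(185, 99))*(a(196) + 115) = (49916 + (-13 + 99 - 1*185)/(108 + 185))*(74 + 115) = (49916 + (-13 + 99 - 185)/293)*189 = (49916 + (1/293)*(-99))*189 = (49916 - 99/293)*189 = (14625289/293)*189 = 2764179621/293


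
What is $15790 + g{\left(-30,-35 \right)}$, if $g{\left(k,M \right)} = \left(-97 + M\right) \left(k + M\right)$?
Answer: $24370$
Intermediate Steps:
$g{\left(k,M \right)} = \left(-97 + M\right) \left(M + k\right)$
$15790 + g{\left(-30,-35 \right)} = 15790 - \left(-7355 - 1225\right) = 15790 + \left(1225 + 3395 + 2910 + 1050\right) = 15790 + 8580 = 24370$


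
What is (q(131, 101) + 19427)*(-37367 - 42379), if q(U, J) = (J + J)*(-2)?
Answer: -1517008158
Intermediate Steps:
q(U, J) = -4*J (q(U, J) = (2*J)*(-2) = -4*J)
(q(131, 101) + 19427)*(-37367 - 42379) = (-4*101 + 19427)*(-37367 - 42379) = (-404 + 19427)*(-79746) = 19023*(-79746) = -1517008158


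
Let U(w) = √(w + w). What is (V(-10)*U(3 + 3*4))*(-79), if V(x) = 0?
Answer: 0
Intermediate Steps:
U(w) = √2*√w (U(w) = √(2*w) = √2*√w)
(V(-10)*U(3 + 3*4))*(-79) = (0*(√2*√(3 + 3*4)))*(-79) = (0*(√2*√(3 + 12)))*(-79) = (0*(√2*√15))*(-79) = (0*√30)*(-79) = 0*(-79) = 0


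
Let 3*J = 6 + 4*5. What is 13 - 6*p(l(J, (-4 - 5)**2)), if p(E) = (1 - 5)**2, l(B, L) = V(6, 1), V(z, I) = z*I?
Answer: -83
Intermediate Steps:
J = 26/3 (J = (6 + 4*5)/3 = (6 + 20)/3 = (1/3)*26 = 26/3 ≈ 8.6667)
V(z, I) = I*z
l(B, L) = 6 (l(B, L) = 1*6 = 6)
p(E) = 16 (p(E) = (-4)**2 = 16)
13 - 6*p(l(J, (-4 - 5)**2)) = 13 - 6*16 = 13 - 96 = -83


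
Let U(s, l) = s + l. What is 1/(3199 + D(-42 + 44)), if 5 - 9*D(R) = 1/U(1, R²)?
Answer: 15/47993 ≈ 0.00031255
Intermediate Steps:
U(s, l) = l + s
D(R) = 5/9 - 1/(9*(1 + R²)) (D(R) = 5/9 - 1/(9*(R² + 1)) = 5/9 - 1/(9*(1 + R²)))
1/(3199 + D(-42 + 44)) = 1/(3199 + (4 + 5*(-42 + 44)²)/(9*(1 + (-42 + 44)²))) = 1/(3199 + (4 + 5*2²)/(9*(1 + 2²))) = 1/(3199 + (4 + 5*4)/(9*(1 + 4))) = 1/(3199 + (⅑)*(4 + 20)/5) = 1/(3199 + (⅑)*(⅕)*24) = 1/(3199 + 8/15) = 1/(47993/15) = 15/47993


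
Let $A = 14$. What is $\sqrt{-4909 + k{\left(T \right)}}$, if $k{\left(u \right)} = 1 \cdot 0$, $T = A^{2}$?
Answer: $i \sqrt{4909} \approx 70.064 i$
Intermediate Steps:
$T = 196$ ($T = 14^{2} = 196$)
$k{\left(u \right)} = 0$
$\sqrt{-4909 + k{\left(T \right)}} = \sqrt{-4909 + 0} = \sqrt{-4909} = i \sqrt{4909}$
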